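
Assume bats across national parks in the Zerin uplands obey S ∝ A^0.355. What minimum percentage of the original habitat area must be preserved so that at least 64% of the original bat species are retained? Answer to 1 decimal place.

Need (A_new/A_old)^0.355 = 0.64, so A_new/A_old = 0.64^(1/0.355) = 0.64^2.817
ln(A_new/A_old) = ln 0.64 / 0.355 = -0.4463 / 0.355 = -1.2571
A_new/A_old = e^-1.2571 ≈ 0.2845

28.4%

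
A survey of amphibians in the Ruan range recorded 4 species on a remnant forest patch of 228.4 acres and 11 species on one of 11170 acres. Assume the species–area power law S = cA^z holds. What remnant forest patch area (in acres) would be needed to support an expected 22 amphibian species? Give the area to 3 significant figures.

z = ln(11/4) / ln(11170/228.4) = 1.0116 / 3.8899 = 0.2601
c = 4 / 228.4^0.2601 = 4 / 4.106 = 0.9742
A = (22/0.9742)^(1/0.2601) ⇒ ln A = ln(22.58)/0.2601 = 11.9863
A = e^11.9863 ≈ 160545 acres

161000 acres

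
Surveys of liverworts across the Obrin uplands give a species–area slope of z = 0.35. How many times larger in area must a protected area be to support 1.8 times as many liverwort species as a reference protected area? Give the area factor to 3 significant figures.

(A₂/A₁)^0.35 = 1.8, so A₂/A₁ = 1.8^(1/0.35) = 1.8^2.857
ln(A₂/A₁) = ln 1.8 / 0.35 = 0.5878 / 0.35 = 1.6794
A₂/A₁ = e^1.6794 ≈ 5.362

5.36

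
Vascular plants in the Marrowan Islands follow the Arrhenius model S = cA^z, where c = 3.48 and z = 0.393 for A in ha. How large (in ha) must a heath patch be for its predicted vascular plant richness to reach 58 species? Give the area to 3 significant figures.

1290 ha

58 = 3.48 × A^0.393  ⇒  A^0.393 = 58/3.48 = 16.67
ln A = ln(16.67) / 0.393 = 2.8134 / 0.393 = 7.1588
A = e^7.1588 ≈ 1285 ha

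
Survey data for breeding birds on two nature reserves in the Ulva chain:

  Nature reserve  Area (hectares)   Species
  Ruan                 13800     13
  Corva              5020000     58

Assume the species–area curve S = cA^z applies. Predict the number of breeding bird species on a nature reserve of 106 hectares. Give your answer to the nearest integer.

z = ln(58/13) / ln(5020000/13800) = 1.4955 / 5.8965 = 0.2536
c = 13 / 13800^0.2536 = 13 / 11.22 = 1.159
S₃ = 1.159 × 106^0.2536 = 1.159 × 3.263 ≈ 3.781

4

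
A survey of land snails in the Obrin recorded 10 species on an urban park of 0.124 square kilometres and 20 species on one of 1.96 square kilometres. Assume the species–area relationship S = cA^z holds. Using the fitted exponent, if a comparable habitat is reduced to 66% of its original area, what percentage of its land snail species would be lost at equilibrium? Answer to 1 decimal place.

z = ln(20/10) / ln(1.96/0.124) = 0.6931 / 2.7604 = 0.2511
S_new/S_old = (A_new/A_old)^z = 0.66^0.2511 = exp(0.2511 × -0.4155) = 0.9009
Fraction lost = 1 − 0.9009 = 0.09908

9.9%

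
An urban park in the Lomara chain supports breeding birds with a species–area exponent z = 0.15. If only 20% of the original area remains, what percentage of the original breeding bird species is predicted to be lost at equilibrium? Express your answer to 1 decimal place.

21.4%

S_new/S_old = (A_new/A_old)^z = 0.2^0.15
= exp(0.15 × ln 0.2) = exp(0.15 × -1.6094) = exp(-0.2414) ≈ 0.7855
Fraction lost = 1 − 0.7855 = 0.2145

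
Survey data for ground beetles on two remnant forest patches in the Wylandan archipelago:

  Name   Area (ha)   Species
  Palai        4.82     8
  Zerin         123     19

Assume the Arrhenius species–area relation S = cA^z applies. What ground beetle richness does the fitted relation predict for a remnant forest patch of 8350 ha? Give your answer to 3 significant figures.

z = ln(19/8) / ln(123/4.82) = 0.8650 / 3.2394 = 0.2670
c = 8 / 4.82^0.2670 = 8 / 1.522 = 5.257
S₃ = 5.257 × 8350^0.2670 = 5.257 × 11.15 ≈ 58.6

58.6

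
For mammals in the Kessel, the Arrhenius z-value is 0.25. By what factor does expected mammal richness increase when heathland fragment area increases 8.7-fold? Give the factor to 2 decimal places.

1.72

S₂/S₁ = (A₂/A₁)^z = 8.7^0.25
ln(S₂/S₁) = 0.25 × ln 8.7 = 0.25 × 2.1633 = 0.5408
S₂/S₁ = e^0.5408 ≈ 1.717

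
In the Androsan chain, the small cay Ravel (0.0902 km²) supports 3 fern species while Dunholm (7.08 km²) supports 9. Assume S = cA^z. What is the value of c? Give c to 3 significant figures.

5.50

z = ln(S₂/S₁) / ln(A₂/A₁) = ln(9/3) / ln(7.08/0.0902) = 1.0986 / 4.3630 = 0.2518
c = S₁ / A₁^z = 3 / 0.0902^0.2518 = 3 / 0.5457 = 5.498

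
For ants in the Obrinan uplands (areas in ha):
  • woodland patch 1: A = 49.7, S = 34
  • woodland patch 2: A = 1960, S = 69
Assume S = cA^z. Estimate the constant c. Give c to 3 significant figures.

z = ln(S₂/S₁) / ln(A₂/A₁) = ln(69/34) / ln(1960/49.7) = 0.7077 / 3.6747 = 0.1926
c = S₁ / A₁^z = 34 / 49.7^0.1926 = 34 / 2.122 = 16.02

16.0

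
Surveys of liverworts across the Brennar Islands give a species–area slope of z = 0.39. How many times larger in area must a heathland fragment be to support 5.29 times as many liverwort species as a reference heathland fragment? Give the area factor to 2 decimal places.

(A₂/A₁)^0.39 = 5.29, so A₂/A₁ = 5.29^(1/0.39) = 5.29^2.564
ln(A₂/A₁) = ln 5.29 / 0.39 = 1.6658 / 0.39 = 4.2713
A₂/A₁ = e^4.2713 ≈ 71.62

71.62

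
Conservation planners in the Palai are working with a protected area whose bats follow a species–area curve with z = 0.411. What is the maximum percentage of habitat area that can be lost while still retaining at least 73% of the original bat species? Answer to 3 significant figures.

Need (A_new/A_old)^0.411 = 0.73, so A_new/A_old = 0.73^(1/0.411) = 0.73^2.433
ln(A_new/A_old) = ln 0.73 / 0.411 = -0.3147 / 0.411 = -0.7657
A_new/A_old = e^-0.7657 ≈ 0.465
Fraction that can be lost = 1 − 0.465 = 0.535

53.5%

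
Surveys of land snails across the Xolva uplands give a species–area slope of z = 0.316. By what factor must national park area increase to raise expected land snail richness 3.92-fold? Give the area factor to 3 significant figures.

(A₂/A₁)^0.316 = 3.92, so A₂/A₁ = 3.92^(1/0.316) = 3.92^3.165
ln(A₂/A₁) = ln 3.92 / 0.316 = 1.3661 / 0.316 = 4.3231
A₂/A₁ = e^4.3231 ≈ 75.42

75.4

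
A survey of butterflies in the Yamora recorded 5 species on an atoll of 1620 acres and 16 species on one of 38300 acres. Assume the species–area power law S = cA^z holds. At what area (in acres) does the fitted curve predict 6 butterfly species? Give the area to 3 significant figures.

2660 acres

z = ln(16/5) / ln(38300/1620) = 1.1632 / 3.1630 = 0.3677
c = 5 / 1620^0.3677 = 5 / 15.14 = 0.3302
A = (6/0.3302)^(1/0.3677) ⇒ ln A = ln(18.17)/0.3677 = 7.8860
A = e^7.8860 ≈ 2660 acres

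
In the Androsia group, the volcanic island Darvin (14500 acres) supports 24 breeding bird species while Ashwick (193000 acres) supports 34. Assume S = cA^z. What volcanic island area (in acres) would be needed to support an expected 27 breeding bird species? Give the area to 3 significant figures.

z = ln(34/24) / ln(193000/14500) = 0.3483 / 2.5885 = 0.1346
c = 24 / 14500^0.1346 = 24 / 3.63 = 6.611
A = (27/6.611)^(1/0.1346) ⇒ ln A = ln(4.084)/0.1346 = 10.4572
A = e^10.4572 ≈ 34795 acres

34800 acres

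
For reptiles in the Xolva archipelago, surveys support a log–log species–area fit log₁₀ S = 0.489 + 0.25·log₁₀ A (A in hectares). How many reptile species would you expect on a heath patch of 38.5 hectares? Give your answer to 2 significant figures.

7.7

S = 3.083 × 38.5^0.25
ln S = ln 3.083 + 0.25 × ln 38.5 = 1.1260 + 0.25 × 3.6507 = 2.0386
S = e^2.0386 ≈ 7.68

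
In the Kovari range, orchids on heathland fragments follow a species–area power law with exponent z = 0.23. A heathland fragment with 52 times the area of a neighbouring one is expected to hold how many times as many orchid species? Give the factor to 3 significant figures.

S₂/S₁ = (A₂/A₁)^z = 52^0.23
ln(S₂/S₁) = 0.23 × ln 52 = 0.23 × 3.9512 = 0.9088
S₂/S₁ = e^0.9088 ≈ 2.481

2.48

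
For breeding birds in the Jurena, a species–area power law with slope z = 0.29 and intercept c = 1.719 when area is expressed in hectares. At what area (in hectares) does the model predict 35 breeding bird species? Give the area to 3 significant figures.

35 = 1.719 × A^0.29  ⇒  A^0.29 = 35/1.719 = 20.36
ln A = ln(20.36) / 0.29 = 3.0136 / 0.29 = 10.3917
A = e^10.3917 ≈ 32589 hectares

32600 hectares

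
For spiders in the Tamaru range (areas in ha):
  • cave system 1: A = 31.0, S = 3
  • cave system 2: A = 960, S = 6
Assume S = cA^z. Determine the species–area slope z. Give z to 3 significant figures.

0.202

Taking logs: ln S = ln c + z ln A, so z = (ln S₂ − ln S₁)/(ln A₂ − ln A₁).
z = ln(6/3) / ln(960/31) = ln(2) / ln(30.97) = 0.6931 / 3.4329 = 0.2019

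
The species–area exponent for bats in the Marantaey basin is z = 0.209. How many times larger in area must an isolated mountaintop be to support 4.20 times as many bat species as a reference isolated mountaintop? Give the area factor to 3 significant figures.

960

(A₂/A₁)^0.209 = 4.2, so A₂/A₁ = 4.2^(1/0.209) = 4.2^4.785
ln(A₂/A₁) = ln 4.2 / 0.209 = 1.4351 / 0.209 = 6.8664
A₂/A₁ = e^6.8664 ≈ 959.5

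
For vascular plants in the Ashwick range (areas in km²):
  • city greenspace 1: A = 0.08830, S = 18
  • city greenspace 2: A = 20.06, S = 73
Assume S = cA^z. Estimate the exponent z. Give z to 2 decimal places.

0.26

Taking logs: ln S = ln c + z ln A, so z = (ln S₂ − ln S₁)/(ln A₂ − ln A₁).
z = ln(73/18) / ln(20.06/0.0883) = ln(4.056) / ln(227.2) = 1.4001 / 5.4257 = 0.2580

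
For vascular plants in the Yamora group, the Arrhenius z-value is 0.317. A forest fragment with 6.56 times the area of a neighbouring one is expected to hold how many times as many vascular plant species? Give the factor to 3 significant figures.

1.82

S₂/S₁ = (A₂/A₁)^z = 6.56^0.317
ln(S₂/S₁) = 0.317 × ln 6.56 = 0.317 × 1.8810 = 0.5963
S₂/S₁ = e^0.5963 ≈ 1.815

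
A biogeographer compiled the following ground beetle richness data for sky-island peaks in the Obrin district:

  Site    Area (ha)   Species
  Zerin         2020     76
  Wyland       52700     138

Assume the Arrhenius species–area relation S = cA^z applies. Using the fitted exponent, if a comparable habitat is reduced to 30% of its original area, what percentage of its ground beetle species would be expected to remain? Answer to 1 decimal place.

80.2%

z = ln(138/76) / ln(52700/2020) = 0.5965 / 3.2615 = 0.1829
S_new/S_old = (A_new/A_old)^z = 0.3^0.1829 = exp(0.1829 × -1.2040) = 0.8024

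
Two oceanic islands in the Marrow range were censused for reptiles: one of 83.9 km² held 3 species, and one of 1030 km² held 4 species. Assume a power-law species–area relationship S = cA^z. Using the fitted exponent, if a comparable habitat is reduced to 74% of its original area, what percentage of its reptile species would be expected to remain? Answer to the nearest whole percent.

z = ln(4/3) / ln(1030/83.9) = 0.2877 / 2.5077 = 0.1147
S_new/S_old = (A_new/A_old)^z = 0.74^0.1147 = exp(0.1147 × -0.3011) = 0.966

97%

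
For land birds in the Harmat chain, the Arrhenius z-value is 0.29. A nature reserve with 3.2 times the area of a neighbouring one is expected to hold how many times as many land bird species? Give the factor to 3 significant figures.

S₂/S₁ = (A₂/A₁)^z = 3.2^0.29
ln(S₂/S₁) = 0.29 × ln 3.2 = 0.29 × 1.1632 = 0.3373
S₂/S₁ = e^0.3373 ≈ 1.401

1.40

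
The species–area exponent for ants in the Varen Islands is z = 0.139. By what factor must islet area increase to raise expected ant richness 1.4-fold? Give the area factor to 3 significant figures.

(A₂/A₁)^0.139 = 1.4, so A₂/A₁ = 1.4^(1/0.139) = 1.4^7.194
ln(A₂/A₁) = ln 1.4 / 0.139 = 0.3365 / 0.139 = 2.4207
A₂/A₁ = e^2.4207 ≈ 11.25

11.3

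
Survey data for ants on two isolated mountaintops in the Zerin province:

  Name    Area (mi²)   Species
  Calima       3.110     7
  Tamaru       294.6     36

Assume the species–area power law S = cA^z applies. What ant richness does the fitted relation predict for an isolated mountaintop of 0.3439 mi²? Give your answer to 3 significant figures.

z = ln(36/7) / ln(294.6/3.11) = 1.6376 / 4.5510 = 0.3598
c = 7 / 3.11^0.3598 = 7 / 1.504 = 4.654
S₃ = 4.654 × 0.3439^0.3598 = 4.654 × 0.6811 ≈ 3.169

3.17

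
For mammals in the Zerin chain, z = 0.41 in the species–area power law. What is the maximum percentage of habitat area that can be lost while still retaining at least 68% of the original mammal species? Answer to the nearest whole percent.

Need (A_new/A_old)^0.41 = 0.68, so A_new/A_old = 0.68^(1/0.41) = 0.68^2.439
ln(A_new/A_old) = ln 0.68 / 0.41 = -0.3857 / 0.41 = -0.9406
A_new/A_old = e^-0.9406 ≈ 0.3904
Fraction that can be lost = 1 − 0.3904 = 0.6096

61%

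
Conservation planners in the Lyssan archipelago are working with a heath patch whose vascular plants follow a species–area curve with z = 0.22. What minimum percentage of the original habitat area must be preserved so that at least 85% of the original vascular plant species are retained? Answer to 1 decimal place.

47.8%

Need (A_new/A_old)^0.22 = 0.85, so A_new/A_old = 0.85^(1/0.22) = 0.85^4.545
ln(A_new/A_old) = ln 0.85 / 0.22 = -0.1625 / 0.22 = -0.7387
A_new/A_old = e^-0.7387 ≈ 0.4777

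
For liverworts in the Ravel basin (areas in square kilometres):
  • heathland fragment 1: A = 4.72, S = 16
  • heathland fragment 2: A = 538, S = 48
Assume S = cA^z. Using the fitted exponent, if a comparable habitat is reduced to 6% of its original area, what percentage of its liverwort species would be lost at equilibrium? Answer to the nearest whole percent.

48%

z = ln(48/16) / ln(538/4.72) = 1.0986 / 4.7360 = 0.2320
S_new/S_old = (A_new/A_old)^z = 0.06^0.2320 = exp(0.2320 × -2.8134) = 0.5207
Fraction lost = 1 − 0.5207 = 0.4793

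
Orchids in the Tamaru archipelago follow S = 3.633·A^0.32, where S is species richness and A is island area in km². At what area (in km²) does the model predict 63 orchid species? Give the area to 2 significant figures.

7400 km²

63 = 3.633 × A^0.32  ⇒  A^0.32 = 63/3.633 = 17.34
ln A = ln(17.34) / 0.32 = 2.8531 / 0.32 = 8.9159
A = e^8.9159 ≈ 7449 km²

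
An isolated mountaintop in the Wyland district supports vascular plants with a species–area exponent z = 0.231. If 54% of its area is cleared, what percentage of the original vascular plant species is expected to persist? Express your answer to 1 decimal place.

83.6%

S_new/S_old = (A_new/A_old)^z = 0.46^0.231
= exp(0.231 × ln 0.46) = exp(0.231 × -0.7765) = exp(-0.1794) ≈ 0.8358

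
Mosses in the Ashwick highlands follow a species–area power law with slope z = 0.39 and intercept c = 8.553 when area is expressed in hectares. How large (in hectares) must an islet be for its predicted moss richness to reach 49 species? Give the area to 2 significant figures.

49 = 8.553 × A^0.39  ⇒  A^0.39 = 49/8.553 = 5.729
ln A = ln(5.729) / 0.39 = 1.7455 / 0.39 = 4.4757
A = e^4.4757 ≈ 87.86 hectares

88 hectares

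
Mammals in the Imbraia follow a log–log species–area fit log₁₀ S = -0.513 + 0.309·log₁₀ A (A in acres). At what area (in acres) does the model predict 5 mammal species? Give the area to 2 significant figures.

5 = 0.3069 × A^0.309  ⇒  A^0.309 = 5/0.3069 = 16.29
ln A = ln(16.29) / 0.309 = 2.7907 / 0.309 = 9.0313
A = e^9.0313 ≈ 8361 acres

8400 acres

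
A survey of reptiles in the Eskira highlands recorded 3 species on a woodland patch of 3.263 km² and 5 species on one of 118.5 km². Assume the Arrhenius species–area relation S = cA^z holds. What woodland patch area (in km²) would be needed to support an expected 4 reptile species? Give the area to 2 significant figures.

25 km²

z = ln(5/3) / ln(118.5/3.263) = 0.5108 / 3.5923 = 0.1422
c = 3 / 3.263^0.1422 = 3 / 1.183 = 2.536
A = (4/2.536)^(1/0.1422) ⇒ ln A = ln(1.578)/0.1422 = 3.2057
A = e^3.2057 ≈ 24.67 km²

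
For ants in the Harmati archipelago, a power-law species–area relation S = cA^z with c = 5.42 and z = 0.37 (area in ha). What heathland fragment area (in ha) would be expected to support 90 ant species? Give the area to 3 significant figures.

1990 ha

90 = 5.42 × A^0.37  ⇒  A^0.37 = 90/5.42 = 16.61
ln A = ln(16.61) / 0.37 = 2.8097 / 0.37 = 7.5938
A = e^7.5938 ≈ 1986 ha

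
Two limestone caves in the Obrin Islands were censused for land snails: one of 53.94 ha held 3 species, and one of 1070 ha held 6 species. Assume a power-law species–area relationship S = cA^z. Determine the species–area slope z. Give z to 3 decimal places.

0.232

Taking logs: ln S = ln c + z ln A, so z = (ln S₂ − ln S₁)/(ln A₂ − ln A₁).
z = ln(6/3) / ln(1070/53.94) = ln(2) / ln(19.84) = 0.6931 / 2.9875 = 0.2320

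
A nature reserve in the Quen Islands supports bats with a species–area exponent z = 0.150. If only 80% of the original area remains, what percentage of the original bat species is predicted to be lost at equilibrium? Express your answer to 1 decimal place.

S_new/S_old = (A_new/A_old)^z = 0.8^0.15
= exp(0.15 × ln 0.8) = exp(0.15 × -0.2231) = exp(-0.0335) ≈ 0.9671
Fraction lost = 1 − 0.9671 = 0.03292

3.3%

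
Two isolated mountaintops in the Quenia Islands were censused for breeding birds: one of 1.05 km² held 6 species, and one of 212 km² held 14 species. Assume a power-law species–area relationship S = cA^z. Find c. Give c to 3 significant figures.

5.95

z = ln(S₂/S₁) / ln(A₂/A₁) = ln(14/6) / ln(212/1.05) = 0.8473 / 5.3078 = 0.1596
c = S₁ / A₁^z = 6 / 1.05^0.1596 = 6 / 1.008 = 5.953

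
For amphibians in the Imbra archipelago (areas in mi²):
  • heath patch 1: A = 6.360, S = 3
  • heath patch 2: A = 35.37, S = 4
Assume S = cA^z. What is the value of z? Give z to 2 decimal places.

Taking logs: ln S = ln c + z ln A, so z = (ln S₂ − ln S₁)/(ln A₂ − ln A₁).
z = ln(4/3) / ln(35.37/6.36) = ln(1.333) / ln(5.561) = 0.2877 / 1.7158 = 0.1677

0.17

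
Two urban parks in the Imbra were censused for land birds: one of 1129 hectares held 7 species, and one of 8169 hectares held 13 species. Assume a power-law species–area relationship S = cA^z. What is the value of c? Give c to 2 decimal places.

0.78

z = ln(S₂/S₁) / ln(A₂/A₁) = ln(13/7) / ln(8169/1129) = 0.6190 / 1.9790 = 0.3128
c = S₁ / A₁^z = 7 / 1129^0.3128 = 7 / 9.013 = 0.7766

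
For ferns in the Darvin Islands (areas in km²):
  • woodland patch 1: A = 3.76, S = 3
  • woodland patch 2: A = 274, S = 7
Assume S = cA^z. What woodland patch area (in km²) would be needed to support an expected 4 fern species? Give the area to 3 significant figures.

16.1 km²

z = ln(7/3) / ln(274/3.76) = 0.8473 / 4.2887 = 0.1976
c = 3 / 3.76^0.1976 = 3 / 1.299 = 2.309
A = (4/2.309)^(1/0.1976) ⇒ ln A = ln(1.732)/0.1976 = 2.7806
A = e^2.7806 ≈ 16.13 km²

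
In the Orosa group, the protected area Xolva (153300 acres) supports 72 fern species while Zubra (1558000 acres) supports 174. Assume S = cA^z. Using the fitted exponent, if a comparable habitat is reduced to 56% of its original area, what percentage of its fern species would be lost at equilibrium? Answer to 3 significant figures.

19.8%

z = ln(174/72) / ln(1558000/153300) = 0.8824 / 2.3188 = 0.3805
S_new/S_old = (A_new/A_old)^z = 0.56^0.3805 = exp(0.3805 × -0.5798) = 0.802
Fraction lost = 1 − 0.802 = 0.198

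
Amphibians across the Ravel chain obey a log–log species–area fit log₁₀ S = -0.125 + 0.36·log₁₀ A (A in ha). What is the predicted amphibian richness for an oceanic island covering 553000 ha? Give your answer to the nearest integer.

88

S = 0.7499 × 553000^0.36
ln S = ln 0.7499 + 0.36 × ln 553000 = -0.2878 + 0.36 × 13.2231 = 4.4725
S = e^4.4725 ≈ 87.58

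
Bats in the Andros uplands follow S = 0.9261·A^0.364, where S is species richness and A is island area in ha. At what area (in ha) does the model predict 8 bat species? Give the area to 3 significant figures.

8 = 0.9261 × A^0.364  ⇒  A^0.364 = 8/0.9261 = 8.638
ln A = ln(8.638) / 0.364 = 2.1562 / 0.364 = 5.9237
A = e^5.9237 ≈ 373.8 ha

374 ha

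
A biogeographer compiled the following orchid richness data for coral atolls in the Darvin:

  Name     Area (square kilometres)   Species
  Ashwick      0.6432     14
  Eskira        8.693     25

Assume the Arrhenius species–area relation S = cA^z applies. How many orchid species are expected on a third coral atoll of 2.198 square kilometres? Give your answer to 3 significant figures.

z = ln(25/14) / ln(8.693/0.6432) = 0.5798 / 2.6038 = 0.2227
c = 14 / 0.6432^0.2227 = 14 / 0.9064 = 15.45
S₃ = 15.45 × 2.198^0.2227 = 15.45 × 1.192 ≈ 18.41

18.4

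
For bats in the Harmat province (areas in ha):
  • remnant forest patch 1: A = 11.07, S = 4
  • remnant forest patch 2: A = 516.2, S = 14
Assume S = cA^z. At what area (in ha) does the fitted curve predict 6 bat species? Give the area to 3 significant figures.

z = ln(14/4) / ln(516.2/11.07) = 1.2528 / 3.8423 = 0.3260
c = 4 / 11.07^0.3260 = 4 / 2.19 = 1.826
A = (6/1.826)^(1/0.3260) ⇒ ln A = ln(3.285)/0.3260 = 3.6478
A = e^3.6478 ≈ 38.39 ha

38.4 ha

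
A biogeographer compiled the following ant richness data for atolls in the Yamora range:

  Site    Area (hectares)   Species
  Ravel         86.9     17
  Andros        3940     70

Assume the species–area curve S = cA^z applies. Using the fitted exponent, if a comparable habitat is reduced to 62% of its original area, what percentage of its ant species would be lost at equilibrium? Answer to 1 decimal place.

z = ln(70/17) / ln(3940/86.9) = 1.4153 / 3.8142 = 0.3711
S_new/S_old = (A_new/A_old)^z = 0.62^0.3711 = exp(0.3711 × -0.4780) = 0.8375
Fraction lost = 1 − 0.8375 = 0.1625

16.3%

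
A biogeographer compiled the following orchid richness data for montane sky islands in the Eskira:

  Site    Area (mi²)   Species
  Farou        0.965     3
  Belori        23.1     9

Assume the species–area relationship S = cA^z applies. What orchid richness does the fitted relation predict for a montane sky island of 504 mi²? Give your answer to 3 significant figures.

z = ln(9/3) / ln(23.1/0.965) = 1.0986 / 3.1755 = 0.3460
c = 3 / 0.965^0.3460 = 3 / 0.9877 = 3.037
S₃ = 3.037 × 504^0.3460 = 3.037 × 8.609 ≈ 26.15

26.1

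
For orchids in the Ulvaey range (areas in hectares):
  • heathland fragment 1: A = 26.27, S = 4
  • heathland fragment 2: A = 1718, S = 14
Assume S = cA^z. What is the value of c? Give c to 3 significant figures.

z = ln(S₂/S₁) / ln(A₂/A₁) = ln(14/4) / ln(1718/26.27) = 1.2528 / 4.1805 = 0.2997
c = S₁ / A₁^z = 4 / 26.27^0.2997 = 4 / 2.663 = 1.502

1.50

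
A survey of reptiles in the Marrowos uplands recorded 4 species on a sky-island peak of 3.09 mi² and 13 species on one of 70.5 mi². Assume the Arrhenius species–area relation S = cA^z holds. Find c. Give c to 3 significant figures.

2.61

z = ln(S₂/S₁) / ln(A₂/A₁) = ln(13/4) / ln(70.5/3.09) = 1.1787 / 3.1274 = 0.3769
c = S₁ / A₁^z = 4 / 3.09^0.3769 = 4 / 1.53 = 2.615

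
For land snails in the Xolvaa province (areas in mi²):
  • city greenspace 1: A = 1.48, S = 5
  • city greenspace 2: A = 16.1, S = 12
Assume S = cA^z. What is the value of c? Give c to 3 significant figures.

z = ln(S₂/S₁) / ln(A₂/A₁) = ln(12/5) / ln(16.1/1.48) = 0.8755 / 2.3868 = 0.3668
c = S₁ / A₁^z = 5 / 1.48^0.3668 = 5 / 1.155 = 4.33

4.33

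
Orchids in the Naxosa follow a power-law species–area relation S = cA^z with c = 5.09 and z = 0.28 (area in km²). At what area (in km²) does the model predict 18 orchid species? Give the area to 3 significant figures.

91.0 km²

18 = 5.09 × A^0.28  ⇒  A^0.28 = 18/5.09 = 3.536
ln A = ln(3.536) / 0.28 = 1.2631 / 0.28 = 4.5110
A = e^4.5110 ≈ 91.02 km²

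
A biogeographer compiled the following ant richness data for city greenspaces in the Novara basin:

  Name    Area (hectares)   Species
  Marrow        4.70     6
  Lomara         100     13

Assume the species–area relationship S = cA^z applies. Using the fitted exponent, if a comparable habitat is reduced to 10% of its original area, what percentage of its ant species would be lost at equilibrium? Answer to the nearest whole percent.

z = ln(13/6) / ln(100/4.7) = 0.7732 / 3.0576 = 0.2529
S_new/S_old = (A_new/A_old)^z = 0.1^0.2529 = exp(0.2529 × -2.3026) = 0.5586
Fraction lost = 1 − 0.5586 = 0.4414

44%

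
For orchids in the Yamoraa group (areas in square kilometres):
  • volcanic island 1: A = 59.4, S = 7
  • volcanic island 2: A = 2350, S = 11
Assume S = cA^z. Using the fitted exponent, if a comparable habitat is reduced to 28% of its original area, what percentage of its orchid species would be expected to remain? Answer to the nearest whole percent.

86%

z = ln(11/7) / ln(2350/59.4) = 0.4520 / 3.6779 = 0.1229
S_new/S_old = (A_new/A_old)^z = 0.28^0.1229 = exp(0.1229 × -1.2730) = 0.8552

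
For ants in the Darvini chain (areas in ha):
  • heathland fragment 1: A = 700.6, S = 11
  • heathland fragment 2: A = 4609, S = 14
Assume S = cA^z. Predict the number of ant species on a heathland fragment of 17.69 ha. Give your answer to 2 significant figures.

6.9

z = ln(14/11) / ln(4609/700.6) = 0.2412 / 1.8838 = 0.1280
c = 11 / 700.6^0.1280 = 11 / 2.313 = 4.755
S₃ = 4.755 × 17.69^0.1280 = 4.755 × 1.445 ≈ 6.868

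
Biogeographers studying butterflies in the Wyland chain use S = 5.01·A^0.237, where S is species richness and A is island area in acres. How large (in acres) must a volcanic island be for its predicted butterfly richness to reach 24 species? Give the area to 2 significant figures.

740 acres

24 = 5.01 × A^0.237  ⇒  A^0.237 = 24/5.01 = 4.79
ln A = ln(4.79) / 0.237 = 1.5666 / 0.237 = 6.6102
A = e^6.6102 ≈ 742.6 acres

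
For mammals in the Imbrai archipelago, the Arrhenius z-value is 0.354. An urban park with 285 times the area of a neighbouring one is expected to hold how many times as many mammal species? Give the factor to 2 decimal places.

S₂/S₁ = (A₂/A₁)^z = 285^0.354
ln(S₂/S₁) = 0.354 × ln 285 = 0.354 × 5.6525 = 2.0010
S₂/S₁ = e^2.0010 ≈ 7.396

7.40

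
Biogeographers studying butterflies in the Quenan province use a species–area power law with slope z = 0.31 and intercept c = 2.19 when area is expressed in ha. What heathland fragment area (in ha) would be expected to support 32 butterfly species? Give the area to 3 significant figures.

32 = 2.19 × A^0.31  ⇒  A^0.31 = 32/2.19 = 14.61
ln A = ln(14.61) / 0.31 = 2.6818 / 0.31 = 8.6511
A = e^8.6511 ≈ 5716 ha

5720 ha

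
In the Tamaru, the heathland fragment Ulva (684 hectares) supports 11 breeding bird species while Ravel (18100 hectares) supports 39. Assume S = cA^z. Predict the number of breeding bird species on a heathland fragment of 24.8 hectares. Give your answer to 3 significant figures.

z = ln(39/11) / ln(18100/684) = 1.2657 / 3.2757 = 0.3864
c = 11 / 684^0.3864 = 11 / 12.46 = 0.8831
S₃ = 0.8831 × 24.8^0.3864 = 0.8831 × 3.458 ≈ 3.053

3.05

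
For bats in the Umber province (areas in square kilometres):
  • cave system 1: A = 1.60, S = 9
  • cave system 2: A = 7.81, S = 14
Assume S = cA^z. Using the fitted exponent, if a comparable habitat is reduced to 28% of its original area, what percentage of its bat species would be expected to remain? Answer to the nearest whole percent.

70%

z = ln(14/9) / ln(7.81/1.6) = 0.4418 / 1.5854 = 0.2787
S_new/S_old = (A_new/A_old)^z = 0.28^0.2787 = exp(0.2787 × -1.2730) = 0.7013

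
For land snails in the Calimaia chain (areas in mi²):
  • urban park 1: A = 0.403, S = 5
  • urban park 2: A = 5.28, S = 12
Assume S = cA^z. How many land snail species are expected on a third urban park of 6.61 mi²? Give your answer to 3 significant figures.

z = ln(12/5) / ln(5.28/0.403) = 0.8755 / 2.5727 = 0.3403
c = 5 / 0.403^0.3403 = 5 / 0.734 = 6.812
S₃ = 6.812 × 6.61^0.3403 = 6.812 × 1.902 ≈ 12.95

13.0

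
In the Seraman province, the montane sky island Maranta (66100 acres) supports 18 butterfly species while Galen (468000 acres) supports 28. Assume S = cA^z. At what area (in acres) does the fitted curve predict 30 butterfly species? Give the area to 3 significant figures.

635000 acres

z = ln(28/18) / ln(468000/66100) = 0.4418 / 1.9573 = 0.2257
c = 18 / 66100^0.2257 = 18 / 12.25 = 1.47
A = (30/1.47)^(1/0.2257) ⇒ ln A = ln(20.41)/0.2257 = 13.3619
A = e^13.3619 ≈ 635304 acres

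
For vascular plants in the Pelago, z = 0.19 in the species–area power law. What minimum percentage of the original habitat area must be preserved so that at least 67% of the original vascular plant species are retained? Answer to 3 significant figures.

Need (A_new/A_old)^0.19 = 0.67, so A_new/A_old = 0.67^(1/0.19) = 0.67^5.263
ln(A_new/A_old) = ln 0.67 / 0.19 = -0.4005 / 0.19 = -2.1078
A_new/A_old = e^-2.1078 ≈ 0.1215

12.2%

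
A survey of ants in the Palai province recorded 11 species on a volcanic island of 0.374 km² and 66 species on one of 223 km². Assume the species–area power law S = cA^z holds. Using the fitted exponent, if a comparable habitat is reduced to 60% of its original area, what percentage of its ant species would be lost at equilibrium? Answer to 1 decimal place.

13.3%

z = ln(66/11) / ln(223/0.374) = 1.7918 / 6.3907 = 0.2804
S_new/S_old = (A_new/A_old)^z = 0.6^0.2804 = exp(0.2804 × -0.5108) = 0.8666
Fraction lost = 1 − 0.8666 = 0.1334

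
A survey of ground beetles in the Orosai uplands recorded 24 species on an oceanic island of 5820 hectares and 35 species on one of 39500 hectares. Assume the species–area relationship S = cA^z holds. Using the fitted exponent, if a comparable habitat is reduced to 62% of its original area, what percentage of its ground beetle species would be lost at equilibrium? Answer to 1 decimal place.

z = ln(35/24) / ln(39500/5820) = 0.3773 / 1.9150 = 0.1970
S_new/S_old = (A_new/A_old)^z = 0.62^0.1970 = exp(0.1970 × -0.4780) = 0.9101
Fraction lost = 1 − 0.9101 = 0.08988

9.0%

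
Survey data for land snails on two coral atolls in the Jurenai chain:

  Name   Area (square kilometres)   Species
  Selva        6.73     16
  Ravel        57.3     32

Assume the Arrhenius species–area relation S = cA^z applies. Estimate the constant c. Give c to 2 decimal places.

z = ln(S₂/S₁) / ln(A₂/A₁) = ln(32/16) / ln(57.3/6.73) = 0.6931 / 2.1417 = 0.3236
c = S₁ / A₁^z = 16 / 6.73^0.3236 = 16 / 1.853 = 8.633

8.63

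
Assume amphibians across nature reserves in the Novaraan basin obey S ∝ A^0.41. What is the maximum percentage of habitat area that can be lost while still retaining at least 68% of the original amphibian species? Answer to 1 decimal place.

61.0%

Need (A_new/A_old)^0.41 = 0.68, so A_new/A_old = 0.68^(1/0.41) = 0.68^2.439
ln(A_new/A_old) = ln 0.68 / 0.41 = -0.3857 / 0.41 = -0.9406
A_new/A_old = e^-0.9406 ≈ 0.3904
Fraction that can be lost = 1 − 0.3904 = 0.6096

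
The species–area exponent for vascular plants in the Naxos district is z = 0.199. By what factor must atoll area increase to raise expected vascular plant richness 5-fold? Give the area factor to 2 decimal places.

3253.96

(A₂/A₁)^0.199 = 5, so A₂/A₁ = 5^(1/0.199) = 5^5.025
ln(A₂/A₁) = ln 5 / 0.199 = 1.6094 / 0.199 = 8.0876
A₂/A₁ = e^8.0876 ≈ 3254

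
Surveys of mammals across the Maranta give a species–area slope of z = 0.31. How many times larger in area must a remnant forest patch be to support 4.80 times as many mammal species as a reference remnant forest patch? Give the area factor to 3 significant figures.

158

(A₂/A₁)^0.31 = 4.8, so A₂/A₁ = 4.8^(1/0.31) = 4.8^3.226
ln(A₂/A₁) = ln 4.8 / 0.31 = 1.5686 / 0.31 = 5.0601
A₂/A₁ = e^5.0601 ≈ 157.6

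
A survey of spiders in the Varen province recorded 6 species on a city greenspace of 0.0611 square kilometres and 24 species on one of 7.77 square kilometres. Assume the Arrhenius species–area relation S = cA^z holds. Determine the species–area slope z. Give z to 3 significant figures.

Taking logs: ln S = ln c + z ln A, so z = (ln S₂ − ln S₁)/(ln A₂ − ln A₁).
z = ln(24/6) / ln(7.77/0.0611) = ln(4) / ln(127.2) = 1.3863 / 4.8455 = 0.2861

0.286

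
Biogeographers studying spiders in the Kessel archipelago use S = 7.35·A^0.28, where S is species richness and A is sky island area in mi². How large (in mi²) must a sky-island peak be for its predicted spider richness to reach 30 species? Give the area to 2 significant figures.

150 mi²

30 = 7.35 × A^0.28  ⇒  A^0.28 = 30/7.35 = 4.082
ln A = ln(4.082) / 0.28 = 1.4065 / 0.28 = 5.0232
A = e^5.0232 ≈ 151.9 mi²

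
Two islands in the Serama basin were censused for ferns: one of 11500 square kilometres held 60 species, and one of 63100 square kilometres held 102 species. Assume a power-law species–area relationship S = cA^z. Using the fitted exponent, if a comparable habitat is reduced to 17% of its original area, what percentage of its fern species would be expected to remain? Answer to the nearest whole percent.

z = ln(102/60) / ln(63100/11500) = 0.5306 / 1.7024 = 0.3117
S_new/S_old = (A_new/A_old)^z = 0.17^0.3117 = exp(0.3117 × -1.7720) = 0.5756

58%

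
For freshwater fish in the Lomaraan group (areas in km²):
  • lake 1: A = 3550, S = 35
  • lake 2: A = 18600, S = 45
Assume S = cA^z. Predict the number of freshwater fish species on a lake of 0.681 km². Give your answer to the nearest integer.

z = ln(45/35) / ln(18600/3550) = 0.2513 / 1.6562 = 0.1517
c = 35 / 3550^0.1517 = 35 / 3.457 = 10.12
S₃ = 10.12 × 0.681^0.1517 = 10.12 × 0.9434 ≈ 9.551

10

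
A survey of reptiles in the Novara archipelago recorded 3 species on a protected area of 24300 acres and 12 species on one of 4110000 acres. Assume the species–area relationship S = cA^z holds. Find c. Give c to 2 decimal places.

z = ln(S₂/S₁) / ln(A₂/A₁) = ln(12/3) / ln(4110000/24300) = 1.3863 / 5.1307 = 0.2702
c = S₁ / A₁^z = 3 / 24300^0.2702 = 3 / 15.31 = 0.196

0.20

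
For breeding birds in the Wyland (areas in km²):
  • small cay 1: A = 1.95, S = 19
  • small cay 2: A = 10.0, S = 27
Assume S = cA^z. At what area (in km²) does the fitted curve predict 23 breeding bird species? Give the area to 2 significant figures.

z = ln(27/19) / ln(10/1.95) = 0.3514 / 1.6348 = 0.2150
c = 19 / 1.95^0.2150 = 19 / 1.154 = 16.46
A = (23/16.46)^(1/0.2150) ⇒ ln A = ln(1.397)/0.2150 = 1.5566
A = e^1.5566 ≈ 4.743 km²

4.7 km²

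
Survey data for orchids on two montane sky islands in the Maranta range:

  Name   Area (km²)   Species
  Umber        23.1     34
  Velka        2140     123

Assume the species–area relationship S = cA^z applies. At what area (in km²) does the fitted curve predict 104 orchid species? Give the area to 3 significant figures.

z = ln(123/34) / ln(2140/23.1) = 1.2858 / 4.5287 = 0.2839
c = 34 / 23.1^0.2839 = 34 / 2.439 = 13.94
A = (104/13.94)^(1/0.2839) ⇒ ln A = ln(7.46)/0.2839 = 7.0776
A = e^7.0776 ≈ 1185 km²

1190 km²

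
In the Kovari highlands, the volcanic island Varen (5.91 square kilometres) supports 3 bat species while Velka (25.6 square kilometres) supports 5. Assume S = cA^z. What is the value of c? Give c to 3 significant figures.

z = ln(S₂/S₁) / ln(A₂/A₁) = ln(5/3) / ln(25.6/5.91) = 0.5108 / 1.4659 = 0.3485
c = S₁ / A₁^z = 3 / 5.91^0.3485 = 3 / 1.857 = 1.615

1.62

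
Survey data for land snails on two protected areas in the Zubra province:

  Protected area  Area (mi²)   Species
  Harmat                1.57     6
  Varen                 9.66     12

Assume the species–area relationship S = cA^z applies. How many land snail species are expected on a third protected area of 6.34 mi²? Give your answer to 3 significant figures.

z = ln(12/6) / ln(9.66/1.57) = 0.6931 / 1.8169 = 0.3815
c = 6 / 1.57^0.3815 = 6 / 1.188 = 5.051
S₃ = 5.051 × 6.34^0.3815 = 5.051 × 2.023 ≈ 10.22

10.2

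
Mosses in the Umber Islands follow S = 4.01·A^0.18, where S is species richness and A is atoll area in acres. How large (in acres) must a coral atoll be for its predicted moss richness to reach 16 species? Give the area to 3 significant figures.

2180 acres

16 = 4.01 × A^0.18  ⇒  A^0.18 = 16/4.01 = 3.99
ln A = ln(3.99) / 0.18 = 1.3838 / 0.18 = 7.6878
A = e^7.6878 ≈ 2181 acres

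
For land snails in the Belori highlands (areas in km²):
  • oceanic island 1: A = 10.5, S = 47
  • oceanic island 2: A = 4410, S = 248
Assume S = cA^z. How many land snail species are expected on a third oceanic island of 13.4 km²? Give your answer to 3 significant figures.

z = ln(248/47) / ln(4410/10.5) = 1.6633 / 6.0403 = 0.2754
c = 47 / 10.5^0.2754 = 47 / 1.911 = 24.6
S₃ = 24.6 × 13.4^0.2754 = 24.6 × 2.043 ≈ 50.26

50.3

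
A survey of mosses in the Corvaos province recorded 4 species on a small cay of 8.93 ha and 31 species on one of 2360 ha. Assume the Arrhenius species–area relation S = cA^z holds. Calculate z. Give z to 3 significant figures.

0.367

Taking logs: ln S = ln c + z ln A, so z = (ln S₂ − ln S₁)/(ln A₂ − ln A₁).
z = ln(31/4) / ln(2360/8.93) = ln(7.75) / ln(264.3) = 2.0477 / 5.5770 = 0.3672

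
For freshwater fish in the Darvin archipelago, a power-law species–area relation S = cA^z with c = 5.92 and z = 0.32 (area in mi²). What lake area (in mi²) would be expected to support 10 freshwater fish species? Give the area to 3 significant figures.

10 = 5.92 × A^0.32  ⇒  A^0.32 = 10/5.92 = 1.689
ln A = ln(1.689) / 0.32 = 0.5242 / 0.32 = 1.6383
A = e^1.6383 ≈ 5.146 mi²

5.15 mi²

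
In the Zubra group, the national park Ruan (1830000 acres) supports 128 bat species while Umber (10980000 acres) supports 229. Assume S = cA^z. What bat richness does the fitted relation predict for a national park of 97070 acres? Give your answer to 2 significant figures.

49

z = ln(229/128) / ln(10980000/1830000) = 0.5817 / 1.7918 = 0.3246
c = 128 / 1830000^0.3246 = 128 / 107.9 = 1.186
S₃ = 1.186 × 97070^0.3246 = 1.186 × 41.6 ≈ 49.34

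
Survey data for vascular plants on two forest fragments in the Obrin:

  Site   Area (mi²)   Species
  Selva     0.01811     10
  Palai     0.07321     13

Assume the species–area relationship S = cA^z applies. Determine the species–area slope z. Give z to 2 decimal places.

0.19

Taking logs: ln S = ln c + z ln A, so z = (ln S₂ − ln S₁)/(ln A₂ − ln A₁).
z = ln(13/10) / ln(0.07321/0.01811) = ln(1.3) / ln(4.043) = 0.2624 / 1.3969 = 0.1878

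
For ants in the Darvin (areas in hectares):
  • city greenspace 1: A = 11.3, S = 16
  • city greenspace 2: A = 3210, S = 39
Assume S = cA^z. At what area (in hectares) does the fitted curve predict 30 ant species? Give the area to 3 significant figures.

608 hectares

z = ln(39/16) / ln(3210/11.3) = 0.8910 / 5.6492 = 0.1577
c = 16 / 11.3^0.1577 = 16 / 1.466 = 10.92
A = (30/10.92)^(1/0.1577) ⇒ ln A = ln(2.748)/0.1577 = 6.4105
A = e^6.4105 ≈ 608.2 hectares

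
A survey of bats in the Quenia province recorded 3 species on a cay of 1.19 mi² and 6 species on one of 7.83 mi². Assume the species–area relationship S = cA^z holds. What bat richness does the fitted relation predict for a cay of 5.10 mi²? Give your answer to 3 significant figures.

z = ln(6/3) / ln(7.83/1.19) = 0.6931 / 1.8840 = 0.3679
c = 3 / 1.19^0.3679 = 3 / 1.066 = 2.814
S₃ = 2.814 × 5.1^0.3679 = 2.814 × 1.821 ≈ 5.124

5.12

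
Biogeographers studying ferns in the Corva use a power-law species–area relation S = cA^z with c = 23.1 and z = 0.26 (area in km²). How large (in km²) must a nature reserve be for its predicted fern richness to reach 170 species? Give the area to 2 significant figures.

170 = 23.1 × A^0.26  ⇒  A^0.26 = 170/23.1 = 7.359
ln A = ln(7.359) / 0.26 = 1.9960 / 0.26 = 7.6768
A = e^7.6768 ≈ 2158 km²

2200 km²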